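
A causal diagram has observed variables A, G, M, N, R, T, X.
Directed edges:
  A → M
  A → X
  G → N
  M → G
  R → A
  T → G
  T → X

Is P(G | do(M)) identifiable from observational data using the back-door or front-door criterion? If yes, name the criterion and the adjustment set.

desc(M)\{M}={G,N}; candidates ⊆ {A,R,T,X}.
∅: M⊥G given ∅ in G with M→· removed — back-door holds.
P(G|do(M)) = P(G|M) — no adjustment needed.

P(G|do(M)): backdoor, adjust for ∅.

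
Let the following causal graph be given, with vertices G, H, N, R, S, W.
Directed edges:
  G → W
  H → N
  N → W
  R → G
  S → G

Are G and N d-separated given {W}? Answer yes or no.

Bayes-Ball from G | {W} reaches {H,N,R,S}.
N ∈ reach(G|{W}) ⇒ G ⊥̸ N | {W}.

No — G and N are d-connected given {W}.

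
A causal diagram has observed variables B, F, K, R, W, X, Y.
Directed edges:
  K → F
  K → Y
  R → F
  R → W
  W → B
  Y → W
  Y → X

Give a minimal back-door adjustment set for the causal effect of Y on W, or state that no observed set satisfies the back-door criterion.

Y→W: minimal back-door set ∅.

desc(Y)\{Y}={B,W,X}; candidates ⊆ {F,K,R}.
∅: Y⊥W given ∅ in G with Y→· removed — back-door holds.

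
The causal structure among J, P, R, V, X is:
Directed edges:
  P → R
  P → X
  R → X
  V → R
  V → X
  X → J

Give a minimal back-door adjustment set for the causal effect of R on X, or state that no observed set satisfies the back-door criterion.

R→X: minimal back-door set {P, V}.

desc(R)\{R}={J,X}; candidates ⊆ {P,V}.
size 0: {}; under {} R still reaches {J,P,V,X} ∋ X.
size 1: {P}, {V}; under {P} R still reaches {J,V,X} ∋ X.
{P,V}: R⊥X given {P,V} in G with R→· removed — back-door holds.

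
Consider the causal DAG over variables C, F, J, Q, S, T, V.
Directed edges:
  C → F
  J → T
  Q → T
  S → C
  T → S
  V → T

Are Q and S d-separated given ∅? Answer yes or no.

Bayes-Ball from Q | ∅ reaches {C,F,S,T}.
S ∈ reach(Q|∅) ⇒ Q ⊥̸ S | ∅.

No — Q and S are d-connected given ∅.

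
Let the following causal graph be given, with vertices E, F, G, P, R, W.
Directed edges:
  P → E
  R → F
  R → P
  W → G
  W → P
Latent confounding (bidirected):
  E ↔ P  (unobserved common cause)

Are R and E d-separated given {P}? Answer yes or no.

No — R and E are d-connected given {P}.

Bayes-Ball from R | {P} reaches {E,F,G,W}.
E ∈ reach(R|{P}) ⇒ R ⊥̸ E | {P}.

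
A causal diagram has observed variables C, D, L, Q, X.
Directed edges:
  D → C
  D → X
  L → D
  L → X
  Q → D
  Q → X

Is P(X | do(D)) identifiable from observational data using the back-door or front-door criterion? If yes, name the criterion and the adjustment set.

desc(D)\{D}={C,X}; candidates ⊆ {L,Q}.
size 0: {}; under {} D still reaches {L,Q,X} ∋ X.
size 1: {L}, {Q}; under {L} D still reaches {Q,X} ∋ X.
{L,Q}: D⊥X given {L,Q} in G with D→· removed — back-door holds.
P(X|do(D)) = Σ_{L,Q} P(X|D,L,Q)·P(L,Q).

P(X|do(D)): backdoor, adjust for {L, Q}.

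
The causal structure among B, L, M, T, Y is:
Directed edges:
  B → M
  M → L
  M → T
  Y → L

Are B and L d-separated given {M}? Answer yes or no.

Yes — B ⊥ L | {M}.

Bayes-Ball from B | {M} reaches ∅.
L ∉ reach(B|{M}) ⇒ B ⊥ L | {M}.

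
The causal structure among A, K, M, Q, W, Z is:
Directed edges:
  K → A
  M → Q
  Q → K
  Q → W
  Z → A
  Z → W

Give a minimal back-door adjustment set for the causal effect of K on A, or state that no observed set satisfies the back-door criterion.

desc(K)\{K}={A}; candidates ⊆ {M,Q,W,Z}.
∅: K⊥A given ∅ in G with K→· removed — back-door holds.

K→A: minimal back-door set ∅.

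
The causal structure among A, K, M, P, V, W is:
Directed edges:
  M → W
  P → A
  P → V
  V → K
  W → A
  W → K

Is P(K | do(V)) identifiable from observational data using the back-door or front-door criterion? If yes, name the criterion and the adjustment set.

desc(V)\{V}={K}; candidates ⊆ {A,M,P,W}.
∅: V⊥K given ∅ in G with V→· removed — back-door holds.
P(K|do(V)) = P(K|V) — no adjustment needed.

P(K|do(V)): backdoor, adjust for ∅.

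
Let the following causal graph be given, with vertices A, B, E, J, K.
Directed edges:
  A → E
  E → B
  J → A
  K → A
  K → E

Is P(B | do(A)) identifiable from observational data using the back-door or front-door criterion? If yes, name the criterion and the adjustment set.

P(B|do(A)): backdoor, adjust for {K}.

desc(A)\{A}={B,E}; candidates ⊆ {J,K}.
size 0: {}; under {} A still reaches {B,E,J,K} ∋ B.
{K}: A⊥B given {K} in G with A→· removed — back-door holds.
P(B|do(A)) = Σ_{K} P(B|A,K)·P(K).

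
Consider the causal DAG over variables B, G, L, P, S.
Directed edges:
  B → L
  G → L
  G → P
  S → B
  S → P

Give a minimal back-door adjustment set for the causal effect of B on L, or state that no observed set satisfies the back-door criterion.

B→L: minimal back-door set ∅.

desc(B)\{B}={L}; candidates ⊆ {G,P,S}.
∅: B⊥L given ∅ in G with B→· removed — back-door holds.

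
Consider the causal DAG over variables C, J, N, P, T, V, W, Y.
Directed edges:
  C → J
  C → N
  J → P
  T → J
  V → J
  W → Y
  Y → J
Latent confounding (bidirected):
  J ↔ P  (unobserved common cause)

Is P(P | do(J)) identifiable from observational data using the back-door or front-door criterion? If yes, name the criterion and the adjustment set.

P(P|do(J)): not identifiable (no BD/FD set).

desc(J)\{J}={P}; candidates ⊆ {C,N,T,V,W,Y}.
J↔P: latent back-door arc(s) into J.
size 0: {}; under {} J still reaches {C,N,P,T,V,W,Y} ∋ P.
size 1: {C}, {N}, {T} …(+3); under {C} J still reaches {P,T,V,W,Y} ∋ P.
size 2: {C,N}, {C,T}, {C,V} …(+12); under {C,N} J still reaches {P,T,V,W,Y} ∋ P.
J↔P cannot be blocked by any observed set — no back-door set.
No mediator lies on a directed J→…→P path.
Neither criterion identifies P(P|do(J)) in this graph.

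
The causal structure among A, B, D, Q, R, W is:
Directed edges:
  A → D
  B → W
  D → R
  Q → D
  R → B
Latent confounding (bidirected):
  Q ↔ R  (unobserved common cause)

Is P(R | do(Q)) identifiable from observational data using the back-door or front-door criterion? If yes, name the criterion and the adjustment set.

desc(Q)\{Q}={B,D,R,W}; candidates ⊆ {A}.
Q↔R: latent back-door arc(s) into Q.
size 0: {}; under {} Q still reaches {B,R,W} ∋ R.
size 1: {A}; under {A} Q still reaches {B,R,W} ∋ R.
Q↔R cannot be blocked by any observed set — no back-door set.
{D}: (i) intercepts every directed Q→R path; (ii) no back-door Q→{D}; (iii) {Q} blocks every back-door {D}→R. Front-door holds.
P(R|do(Q)) = Σ_{D} P(D|Q) Σ_{Q'} P(R|D,Q')P(Q').

P(R|do(Q)): frontdoor, adjust for {D}.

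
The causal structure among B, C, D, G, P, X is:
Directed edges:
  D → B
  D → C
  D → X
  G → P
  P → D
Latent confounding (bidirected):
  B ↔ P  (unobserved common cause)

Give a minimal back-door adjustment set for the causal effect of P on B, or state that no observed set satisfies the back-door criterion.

P→B: no observed back-door set.

desc(P)\{P}={B,C,D,X}; candidates ⊆ {G}.
P↔B: latent back-door arc(s) into P.
size 0: {}; under {} P still reaches {B,G} ∋ B.
size 1: {G}; under {G} P still reaches {B} ∋ B.
P↔B cannot be blocked by any observed set — no back-door set.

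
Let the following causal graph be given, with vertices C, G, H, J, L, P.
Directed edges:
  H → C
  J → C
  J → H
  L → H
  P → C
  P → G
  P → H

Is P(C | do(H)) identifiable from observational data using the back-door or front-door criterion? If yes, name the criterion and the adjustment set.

desc(H)\{H}={C}; candidates ⊆ {G,J,L,P}.
size 0: {}; under {} H still reaches {C,G,J,L,P} ∋ C.
size 1: {G}, {J}, {L} …(+1); under {G} H still reaches {C,J,L,P} ∋ C.
{J,P}: H⊥C given {J,P} in G with H→· removed — back-door holds.
P(C|do(H)) = Σ_{J,P} P(C|H,J,P)·P(J,P).

P(C|do(H)): backdoor, adjust for {J, P}.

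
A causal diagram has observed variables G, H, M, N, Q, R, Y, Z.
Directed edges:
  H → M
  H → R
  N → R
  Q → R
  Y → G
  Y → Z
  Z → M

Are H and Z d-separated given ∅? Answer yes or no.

Yes — H ⊥ Z | ∅.

Bayes-Ball from H | ∅ reaches {M,R}.
Z ∉ reach(H|∅) ⇒ H ⊥ Z | ∅.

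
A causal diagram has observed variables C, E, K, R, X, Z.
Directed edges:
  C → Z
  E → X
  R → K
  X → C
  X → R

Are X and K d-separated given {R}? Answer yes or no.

Yes — X ⊥ K | {R}.

Bayes-Ball from X | {R} reaches {C,E,Z}.
K ∉ reach(X|{R}) ⇒ X ⊥ K | {R}.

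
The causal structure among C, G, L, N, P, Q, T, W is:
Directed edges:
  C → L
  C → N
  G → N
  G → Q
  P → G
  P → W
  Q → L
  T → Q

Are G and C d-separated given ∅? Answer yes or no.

Yes — G ⊥ C | ∅.

Bayes-Ball from G | ∅ reaches {L,N,P,Q,W}.
C ∉ reach(G|∅) ⇒ G ⊥ C | ∅.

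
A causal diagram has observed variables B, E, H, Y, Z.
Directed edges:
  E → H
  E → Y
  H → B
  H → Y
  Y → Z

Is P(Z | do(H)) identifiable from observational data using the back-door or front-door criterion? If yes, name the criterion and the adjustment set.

desc(H)\{H}={B,Y,Z}; candidates ⊆ {E}.
size 0: {}; under {} H still reaches {E,Y,Z} ∋ Z.
{E}: H⊥Z given {E} in G with H→· removed — back-door holds.
P(Z|do(H)) = Σ_{E} P(Z|H,E)·P(E).

P(Z|do(H)): backdoor, adjust for {E}.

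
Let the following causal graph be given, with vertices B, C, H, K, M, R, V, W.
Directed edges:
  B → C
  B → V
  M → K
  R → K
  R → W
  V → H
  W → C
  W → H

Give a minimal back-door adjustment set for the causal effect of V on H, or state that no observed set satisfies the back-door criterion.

desc(V)\{V}={H}; candidates ⊆ {B,C,K,M,R,W}.
∅: V⊥H given ∅ in G with V→· removed — back-door holds.

V→H: minimal back-door set ∅.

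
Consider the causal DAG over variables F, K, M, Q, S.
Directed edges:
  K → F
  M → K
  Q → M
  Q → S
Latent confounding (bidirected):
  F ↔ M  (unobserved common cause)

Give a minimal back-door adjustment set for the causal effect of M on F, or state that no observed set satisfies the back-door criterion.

desc(M)\{M}={F,K}; candidates ⊆ {Q,S}.
M↔F: latent back-door arc(s) into M.
size 0: {}; under {} M still reaches {F,Q,S} ∋ F.
size 1: {Q}, {S}; under {Q} M still reaches {F} ∋ F.
size 2: {Q,S}; under {Q,S} M still reaches {F} ∋ F.
M↔F cannot be blocked by any observed set — no back-door set.

M→F: no observed back-door set.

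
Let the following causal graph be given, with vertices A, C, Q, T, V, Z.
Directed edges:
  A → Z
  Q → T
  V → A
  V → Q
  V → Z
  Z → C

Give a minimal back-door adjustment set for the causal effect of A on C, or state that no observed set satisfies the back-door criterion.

desc(A)\{A}={C,Z}; candidates ⊆ {Q,T,V}.
size 0: {}; under {} A still reaches {C,Q,T,V,Z} ∋ C.
{V}: A⊥C given {V} in G with A→· removed — back-door holds.

A→C: minimal back-door set {V}.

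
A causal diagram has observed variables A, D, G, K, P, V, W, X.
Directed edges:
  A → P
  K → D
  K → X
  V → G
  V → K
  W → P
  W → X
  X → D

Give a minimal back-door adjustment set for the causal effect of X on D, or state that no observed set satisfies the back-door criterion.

desc(X)\{X}={D}; candidates ⊆ {A,G,K,P,V,W}.
size 0: {}; under {} X still reaches {D,G,K,P,V,W} ∋ D.
{K}: X⊥D given {K} in G with X→· removed — back-door holds.

X→D: minimal back-door set {K}.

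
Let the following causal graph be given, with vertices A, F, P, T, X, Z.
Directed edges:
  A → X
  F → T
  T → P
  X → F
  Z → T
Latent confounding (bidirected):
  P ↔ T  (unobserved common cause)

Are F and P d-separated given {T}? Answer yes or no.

No — F and P are d-connected given {T}.

Bayes-Ball from F | {T} reaches {A,P,X,Z}.
P ∈ reach(F|{T}) ⇒ F ⊥̸ P | {T}.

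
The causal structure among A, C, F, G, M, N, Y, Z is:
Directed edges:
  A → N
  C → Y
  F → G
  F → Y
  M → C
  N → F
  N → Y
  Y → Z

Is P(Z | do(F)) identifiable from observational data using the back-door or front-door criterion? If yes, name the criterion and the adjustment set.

desc(F)\{F}={G,Y,Z}; candidates ⊆ {A,C,M,N}.
size 0: {}; under {} F still reaches {A,N,Y,Z} ∋ Z.
{N}: F⊥Z given {N} in G with F→· removed — back-door holds.
P(Z|do(F)) = Σ_{N} P(Z|F,N)·P(N).

P(Z|do(F)): backdoor, adjust for {N}.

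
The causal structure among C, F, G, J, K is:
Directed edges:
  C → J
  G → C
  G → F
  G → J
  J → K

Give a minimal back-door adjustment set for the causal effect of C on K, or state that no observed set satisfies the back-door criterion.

C→K: minimal back-door set {G}.

desc(C)\{C}={J,K}; candidates ⊆ {F,G}.
size 0: {}; under {} C still reaches {F,G,J,K} ∋ K.
{G}: C⊥K given {G} in G with C→· removed — back-door holds.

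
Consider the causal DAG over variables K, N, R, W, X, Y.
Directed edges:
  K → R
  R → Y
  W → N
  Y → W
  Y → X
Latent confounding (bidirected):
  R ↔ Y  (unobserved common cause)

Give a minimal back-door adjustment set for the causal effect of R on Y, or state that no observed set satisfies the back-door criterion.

desc(R)\{R}={N,W,X,Y}; candidates ⊆ {K}.
R↔Y: latent back-door arc(s) into R.
size 0: {}; under {} R still reaches {K,N,W,X,Y} ∋ Y.
size 1: {K}; under {K} R still reaches {N,W,X,Y} ∋ Y.
R↔Y cannot be blocked by any observed set — no back-door set.

R→Y: no observed back-door set.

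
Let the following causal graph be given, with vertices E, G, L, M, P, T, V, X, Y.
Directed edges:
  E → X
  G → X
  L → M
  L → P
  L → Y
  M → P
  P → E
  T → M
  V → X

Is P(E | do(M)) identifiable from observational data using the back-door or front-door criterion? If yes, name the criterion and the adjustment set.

P(E|do(M)): backdoor, adjust for {L}.

desc(M)\{M}={E,P,X}; candidates ⊆ {G,L,T,V,Y}.
size 0: {}; under {} M still reaches {E,L,P,T,X,Y} ∋ E.
{L}: M⊥E given {L} in G with M→· removed — back-door holds.
P(E|do(M)) = Σ_{L} P(E|M,L)·P(L).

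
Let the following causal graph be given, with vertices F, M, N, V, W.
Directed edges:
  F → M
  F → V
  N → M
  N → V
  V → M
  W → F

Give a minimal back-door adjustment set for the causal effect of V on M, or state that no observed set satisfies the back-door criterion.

V→M: minimal back-door set {F, N}.

desc(V)\{V}={M}; candidates ⊆ {F,N,W}.
size 0: {}; under {} V still reaches {F,M,N,W} ∋ M.
size 1: {F}, {N}, {W}; under {F} V still reaches {M,N} ∋ M.
{F,N}: V⊥M given {F,N} in G with V→· removed — back-door holds.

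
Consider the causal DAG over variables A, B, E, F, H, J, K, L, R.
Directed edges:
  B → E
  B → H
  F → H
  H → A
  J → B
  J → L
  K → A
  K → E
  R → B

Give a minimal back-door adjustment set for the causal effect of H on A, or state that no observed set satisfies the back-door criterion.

desc(H)\{H}={A}; candidates ⊆ {B,E,F,J,K,L,R}.
∅: H⊥A given ∅ in G with H→· removed — back-door holds.

H→A: minimal back-door set ∅.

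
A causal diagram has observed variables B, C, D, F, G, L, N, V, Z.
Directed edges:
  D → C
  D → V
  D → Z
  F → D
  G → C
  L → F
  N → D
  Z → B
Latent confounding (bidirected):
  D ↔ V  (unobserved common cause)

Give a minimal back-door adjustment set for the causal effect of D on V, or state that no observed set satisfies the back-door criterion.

desc(D)\{D}={B,C,V,Z}; candidates ⊆ {F,G,L,N}.
D↔V: latent back-door arc(s) into D.
size 0: {}; under {} D still reaches {F,L,N,V} ∋ V.
size 1: {F}, {G}, {L} …(+1); under {F} D still reaches {N,V} ∋ V.
size 2: {F,G}, {F,L}, {F,N} …(+3); under {F,G} D still reaches {N,V} ∋ V.
D↔V cannot be blocked by any observed set — no back-door set.

D→V: no observed back-door set.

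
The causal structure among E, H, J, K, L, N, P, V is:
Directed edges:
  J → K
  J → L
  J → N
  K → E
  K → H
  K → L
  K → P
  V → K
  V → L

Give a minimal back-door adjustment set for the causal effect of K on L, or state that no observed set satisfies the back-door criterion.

K→L: minimal back-door set {J, V}.

desc(K)\{K}={E,H,L,P}; candidates ⊆ {J,N,V}.
size 0: {}; under {} K still reaches {J,L,N,V} ∋ L.
size 1: {J}, {N}, {V}; under {J} K still reaches {L,V} ∋ L.
{J,V}: K⊥L given {J,V} in G with K→· removed — back-door holds.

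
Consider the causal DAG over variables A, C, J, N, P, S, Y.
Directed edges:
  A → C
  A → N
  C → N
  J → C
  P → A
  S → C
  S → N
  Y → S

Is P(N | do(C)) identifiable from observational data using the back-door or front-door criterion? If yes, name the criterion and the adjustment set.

desc(C)\{C}={N}; candidates ⊆ {A,J,P,S,Y}.
size 0: {}; under {} C still reaches {A,J,N,P,S,Y} ∋ N.
size 1: {A}, {J}, {P} …(+2); under {A} C still reaches {J,N,S,Y} ∋ N.
{A,S}: C⊥N given {A,S} in G with C→· removed — back-door holds.
P(N|do(C)) = Σ_{A,S} P(N|C,A,S)·P(A,S).

P(N|do(C)): backdoor, adjust for {A, S}.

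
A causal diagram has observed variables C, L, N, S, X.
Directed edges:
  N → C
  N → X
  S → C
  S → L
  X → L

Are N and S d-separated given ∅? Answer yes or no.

Yes — N ⊥ S | ∅.

Bayes-Ball from N | ∅ reaches {C,L,X}.
S ∉ reach(N|∅) ⇒ N ⊥ S | ∅.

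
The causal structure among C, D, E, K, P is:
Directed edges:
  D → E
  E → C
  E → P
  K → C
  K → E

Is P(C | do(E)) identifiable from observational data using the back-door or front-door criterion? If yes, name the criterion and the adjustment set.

desc(E)\{E}={C,P}; candidates ⊆ {D,K}.
size 0: {}; under {} E still reaches {C,D,K} ∋ C.
{K}: E⊥C given {K} in G with E→· removed — back-door holds.
P(C|do(E)) = Σ_{K} P(C|E,K)·P(K).

P(C|do(E)): backdoor, adjust for {K}.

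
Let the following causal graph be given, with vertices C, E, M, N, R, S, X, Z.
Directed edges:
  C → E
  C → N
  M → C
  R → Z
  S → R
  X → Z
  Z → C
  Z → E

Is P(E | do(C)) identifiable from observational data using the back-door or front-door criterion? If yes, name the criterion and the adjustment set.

P(E|do(C)): backdoor, adjust for {Z}.

desc(C)\{C}={E,N}; candidates ⊆ {M,R,S,X,Z}.
size 0: {}; under {} C still reaches {E,M,R,S,X,Z} ∋ E.
{Z}: C⊥E given {Z} in G with C→· removed — back-door holds.
P(E|do(C)) = Σ_{Z} P(E|C,Z)·P(Z).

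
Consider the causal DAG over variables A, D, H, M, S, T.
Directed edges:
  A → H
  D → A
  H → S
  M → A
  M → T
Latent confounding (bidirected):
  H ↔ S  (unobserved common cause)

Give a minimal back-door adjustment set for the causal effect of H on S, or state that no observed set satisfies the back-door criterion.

H→S: no observed back-door set.

desc(H)\{H}={S}; candidates ⊆ {A,D,M,T}.
H↔S: latent back-door arc(s) into H.
size 0: {}; under {} H still reaches {A,D,M,S,T} ∋ S.
size 1: {A}, {D}, {M} …(+1); under {A} H still reaches {S} ∋ S.
size 2: {A,D}, {A,M}, {A,T} …(+3); under {A,D} H still reaches {S} ∋ S.
H↔S cannot be blocked by any observed set — no back-door set.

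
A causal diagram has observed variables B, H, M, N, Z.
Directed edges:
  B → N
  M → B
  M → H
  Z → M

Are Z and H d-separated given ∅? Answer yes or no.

No — Z and H are d-connected given ∅.

Bayes-Ball from Z | ∅ reaches {B,H,M,N}.
H ∈ reach(Z|∅) ⇒ Z ⊥̸ H | ∅.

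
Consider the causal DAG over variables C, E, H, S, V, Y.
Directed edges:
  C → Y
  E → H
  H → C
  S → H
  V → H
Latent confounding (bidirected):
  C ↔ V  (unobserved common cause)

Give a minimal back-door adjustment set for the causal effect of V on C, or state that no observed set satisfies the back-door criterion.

desc(V)\{V}={C,H,Y}; candidates ⊆ {E,S}.
V↔C: latent back-door arc(s) into V.
size 0: {}; under {} V still reaches {C,Y} ∋ C.
size 1: {E}, {S}; under {E} V still reaches {C,Y} ∋ C.
size 2: {E,S}; under {E,S} V still reaches {C,Y} ∋ C.
V↔C cannot be blocked by any observed set — no back-door set.

V→C: no observed back-door set.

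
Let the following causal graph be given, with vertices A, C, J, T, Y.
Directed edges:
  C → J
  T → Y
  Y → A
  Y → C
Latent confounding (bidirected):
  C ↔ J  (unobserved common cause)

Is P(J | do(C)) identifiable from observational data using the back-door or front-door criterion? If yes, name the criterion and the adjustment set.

desc(C)\{C}={J}; candidates ⊆ {A,T,Y}.
C↔J: latent back-door arc(s) into C.
size 0: {}; under {} C still reaches {A,J,T,Y} ∋ J.
size 1: {A}, {T}, {Y}; under {A} C still reaches {J,T,Y} ∋ J.
size 2: {A,T}, {A,Y}, {T,Y}; under {A,T} C still reaches {J,Y} ∋ J.
C↔J cannot be blocked by any observed set — no back-door set.
No mediator lies on a directed C→…→J path.
Neither criterion identifies P(J|do(C)) in this graph.

P(J|do(C)): not identifiable (no BD/FD set).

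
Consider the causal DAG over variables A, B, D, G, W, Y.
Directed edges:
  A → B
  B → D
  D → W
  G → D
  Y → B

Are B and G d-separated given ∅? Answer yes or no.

Yes — B ⊥ G | ∅.

Bayes-Ball from B | ∅ reaches {A,D,W,Y}.
G ∉ reach(B|∅) ⇒ B ⊥ G | ∅.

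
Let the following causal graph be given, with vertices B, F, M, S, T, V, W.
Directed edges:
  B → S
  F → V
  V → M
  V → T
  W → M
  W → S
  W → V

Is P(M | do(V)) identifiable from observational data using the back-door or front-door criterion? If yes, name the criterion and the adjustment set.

desc(V)\{V}={M,T}; candidates ⊆ {B,F,S,W}.
size 0: {}; under {} V still reaches {F,M,S,W} ∋ M.
{W}: V⊥M given {W} in G with V→· removed — back-door holds.
P(M|do(V)) = Σ_{W} P(M|V,W)·P(W).

P(M|do(V)): backdoor, adjust for {W}.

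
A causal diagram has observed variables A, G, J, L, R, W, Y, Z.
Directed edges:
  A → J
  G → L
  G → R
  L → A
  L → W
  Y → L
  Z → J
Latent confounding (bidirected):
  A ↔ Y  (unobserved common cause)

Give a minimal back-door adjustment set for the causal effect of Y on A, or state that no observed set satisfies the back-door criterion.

Y→A: no observed back-door set.

desc(Y)\{Y}={A,J,L,W}; candidates ⊆ {G,R,Z}.
Y↔A: latent back-door arc(s) into Y.
size 0: {}; under {} Y still reaches {A,J} ∋ A.
size 1: {G}, {R}, {Z}; under {G} Y still reaches {A,J} ∋ A.
size 2: {G,R}, {G,Z}, {R,Z}; under {G,R} Y still reaches {A,J} ∋ A.
Y↔A cannot be blocked by any observed set — no back-door set.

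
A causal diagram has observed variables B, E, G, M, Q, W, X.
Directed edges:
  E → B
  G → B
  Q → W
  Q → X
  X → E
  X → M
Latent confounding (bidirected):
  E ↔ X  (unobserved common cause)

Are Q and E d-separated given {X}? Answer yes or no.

No — Q and E are d-connected given {X}.

Bayes-Ball from Q | {X} reaches {B,E,W}.
E ∈ reach(Q|{X}) ⇒ Q ⊥̸ E | {X}.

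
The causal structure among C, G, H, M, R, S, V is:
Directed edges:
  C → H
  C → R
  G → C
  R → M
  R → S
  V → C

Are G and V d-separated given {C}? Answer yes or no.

No — G and V are d-connected given {C}.

Bayes-Ball from G | {C} reaches {V}.
V ∈ reach(G|{C}) ⇒ G ⊥̸ V | {C}.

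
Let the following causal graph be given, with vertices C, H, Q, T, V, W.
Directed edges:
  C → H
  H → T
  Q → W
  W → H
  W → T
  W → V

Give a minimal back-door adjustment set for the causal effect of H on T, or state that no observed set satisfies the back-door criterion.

H→T: minimal back-door set {W}.

desc(H)\{H}={T}; candidates ⊆ {C,Q,V,W}.
size 0: {}; under {} H still reaches {C,Q,T,V,W} ∋ T.
{W}: H⊥T given {W} in G with H→· removed — back-door holds.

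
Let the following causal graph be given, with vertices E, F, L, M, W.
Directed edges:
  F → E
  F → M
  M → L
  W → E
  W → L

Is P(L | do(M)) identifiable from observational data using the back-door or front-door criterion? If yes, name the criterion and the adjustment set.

P(L|do(M)): backdoor, adjust for ∅.

desc(M)\{M}={L}; candidates ⊆ {E,F,W}.
∅: M⊥L given ∅ in G with M→· removed — back-door holds.
P(L|do(M)) = P(L|M) — no adjustment needed.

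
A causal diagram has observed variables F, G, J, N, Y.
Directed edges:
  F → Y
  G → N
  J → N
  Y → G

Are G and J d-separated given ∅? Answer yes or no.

Bayes-Ball from G | ∅ reaches {F,N,Y}.
J ∉ reach(G|∅) ⇒ G ⊥ J | ∅.

Yes — G ⊥ J | ∅.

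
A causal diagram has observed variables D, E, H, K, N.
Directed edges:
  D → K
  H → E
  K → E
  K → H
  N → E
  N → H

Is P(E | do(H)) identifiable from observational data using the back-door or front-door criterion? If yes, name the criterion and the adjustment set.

desc(H)\{H}={E}; candidates ⊆ {D,K,N}.
size 0: {}; under {} H still reaches {D,E,K,N} ∋ E.
size 1: {D}, {K}, {N}; under {D} H still reaches {E,K,N} ∋ E.
{K,N}: H⊥E given {K,N} in G with H→· removed — back-door holds.
P(E|do(H)) = Σ_{K,N} P(E|H,K,N)·P(K,N).

P(E|do(H)): backdoor, adjust for {K, N}.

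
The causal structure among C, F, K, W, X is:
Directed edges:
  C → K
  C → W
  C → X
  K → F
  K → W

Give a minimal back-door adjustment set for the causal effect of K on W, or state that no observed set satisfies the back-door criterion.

K→W: minimal back-door set {C}.

desc(K)\{K}={F,W}; candidates ⊆ {C,X}.
size 0: {}; under {} K still reaches {C,W,X} ∋ W.
{C}: K⊥W given {C} in G with K→· removed — back-door holds.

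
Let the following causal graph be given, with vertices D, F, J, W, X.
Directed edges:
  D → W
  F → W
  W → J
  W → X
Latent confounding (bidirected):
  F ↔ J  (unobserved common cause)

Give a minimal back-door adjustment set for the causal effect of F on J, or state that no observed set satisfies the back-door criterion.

desc(F)\{F}={J,W,X}; candidates ⊆ {D}.
F↔J: latent back-door arc(s) into F.
size 0: {}; under {} F still reaches {J} ∋ J.
size 1: {D}; under {D} F still reaches {J} ∋ J.
F↔J cannot be blocked by any observed set — no back-door set.

F→J: no observed back-door set.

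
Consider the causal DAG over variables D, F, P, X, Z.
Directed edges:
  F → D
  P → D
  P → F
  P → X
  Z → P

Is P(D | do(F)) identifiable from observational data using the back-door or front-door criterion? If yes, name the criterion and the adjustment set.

P(D|do(F)): backdoor, adjust for {P}.

desc(F)\{F}={D}; candidates ⊆ {P,X,Z}.
size 0: {}; under {} F still reaches {D,P,X,Z} ∋ D.
{P}: F⊥D given {P} in G with F→· removed — back-door holds.
P(D|do(F)) = Σ_{P} P(D|F,P)·P(P).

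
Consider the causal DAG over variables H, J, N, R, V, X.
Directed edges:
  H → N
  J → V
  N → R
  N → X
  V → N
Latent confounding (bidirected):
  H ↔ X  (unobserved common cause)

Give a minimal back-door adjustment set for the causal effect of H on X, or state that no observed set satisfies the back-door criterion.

H→X: no observed back-door set.

desc(H)\{H}={N,R,X}; candidates ⊆ {J,V}.
H↔X: latent back-door arc(s) into H.
size 0: {}; under {} H still reaches {X} ∋ X.
size 1: {J}, {V}; under {J} H still reaches {X} ∋ X.
size 2: {J,V}; under {J,V} H still reaches {X} ∋ X.
H↔X cannot be blocked by any observed set — no back-door set.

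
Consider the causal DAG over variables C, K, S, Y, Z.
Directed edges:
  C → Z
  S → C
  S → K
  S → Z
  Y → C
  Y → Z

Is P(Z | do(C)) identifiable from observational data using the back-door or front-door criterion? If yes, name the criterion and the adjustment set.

desc(C)\{C}={Z}; candidates ⊆ {K,S,Y}.
size 0: {}; under {} C still reaches {K,S,Y,Z} ∋ Z.
size 1: {K}, {S}, {Y}; under {K} C still reaches {S,Y,Z} ∋ Z.
{S,Y}: C⊥Z given {S,Y} in G with C→· removed — back-door holds.
P(Z|do(C)) = Σ_{S,Y} P(Z|C,S,Y)·P(S,Y).

P(Z|do(C)): backdoor, adjust for {S, Y}.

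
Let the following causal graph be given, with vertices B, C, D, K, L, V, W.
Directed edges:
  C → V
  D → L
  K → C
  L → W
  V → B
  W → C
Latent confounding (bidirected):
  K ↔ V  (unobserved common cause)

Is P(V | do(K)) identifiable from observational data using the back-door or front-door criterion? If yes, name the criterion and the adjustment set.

desc(K)\{K}={B,C,V}; candidates ⊆ {D,L,W}.
K↔V: latent back-door arc(s) into K.
size 0: {}; under {} K still reaches {B,V} ∋ V.
size 1: {D}, {L}, {W}; under {D} K still reaches {B,V} ∋ V.
size 2: {D,L}, {D,W}, {L,W}; under {D,L} K still reaches {B,V} ∋ V.
K↔V cannot be blocked by any observed set — no back-door set.
{C}: (i) intercepts every directed K→V path; (ii) no back-door K→{C}; (iii) {K} blocks every back-door {C}→V. Front-door holds.
P(V|do(K)) = Σ_{C} P(C|K) Σ_{K'} P(V|C,K')P(K').

P(V|do(K)): frontdoor, adjust for {C}.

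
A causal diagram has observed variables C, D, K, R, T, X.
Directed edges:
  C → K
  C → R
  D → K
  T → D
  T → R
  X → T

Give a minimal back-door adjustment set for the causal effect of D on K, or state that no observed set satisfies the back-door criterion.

D→K: minimal back-door set ∅.

desc(D)\{D}={K}; candidates ⊆ {C,R,T,X}.
∅: D⊥K given ∅ in G with D→· removed — back-door holds.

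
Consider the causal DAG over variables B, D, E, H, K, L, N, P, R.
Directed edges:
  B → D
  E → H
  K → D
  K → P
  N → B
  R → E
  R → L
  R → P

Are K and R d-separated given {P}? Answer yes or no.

No — K and R are d-connected given {P}.

Bayes-Ball from K | {P} reaches {D,E,H,L,R}.
R ∈ reach(K|{P}) ⇒ K ⊥̸ R | {P}.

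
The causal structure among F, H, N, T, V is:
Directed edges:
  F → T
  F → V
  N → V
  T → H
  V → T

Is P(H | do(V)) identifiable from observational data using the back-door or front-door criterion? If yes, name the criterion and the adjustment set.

desc(V)\{V}={H,T}; candidates ⊆ {F,N}.
size 0: {}; under {} V still reaches {F,H,N,T} ∋ H.
{F}: V⊥H given {F} in G with V→· removed — back-door holds.
P(H|do(V)) = Σ_{F} P(H|V,F)·P(F).

P(H|do(V)): backdoor, adjust for {F}.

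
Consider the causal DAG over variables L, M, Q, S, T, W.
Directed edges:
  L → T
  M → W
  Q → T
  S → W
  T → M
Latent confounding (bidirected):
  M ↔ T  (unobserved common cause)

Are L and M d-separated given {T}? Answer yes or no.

No — L and M are d-connected given {T}.

Bayes-Ball from L | {T} reaches {M,Q,W}.
M ∈ reach(L|{T}) ⇒ L ⊥̸ M | {T}.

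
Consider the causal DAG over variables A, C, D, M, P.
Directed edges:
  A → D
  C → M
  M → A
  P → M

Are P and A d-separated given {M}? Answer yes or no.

Bayes-Ball from P | {M} reaches {C}.
A ∉ reach(P|{M}) ⇒ P ⊥ A | {M}.

Yes — P ⊥ A | {M}.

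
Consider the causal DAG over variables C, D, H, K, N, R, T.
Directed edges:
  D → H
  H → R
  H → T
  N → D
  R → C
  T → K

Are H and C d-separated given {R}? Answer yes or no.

Yes — H ⊥ C | {R}.

Bayes-Ball from H | {R} reaches {D,K,N,T}.
C ∉ reach(H|{R}) ⇒ H ⊥ C | {R}.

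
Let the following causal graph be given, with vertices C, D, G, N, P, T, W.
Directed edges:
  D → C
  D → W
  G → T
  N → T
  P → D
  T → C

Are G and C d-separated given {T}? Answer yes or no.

Bayes-Ball from G | {T} reaches {N}.
C ∉ reach(G|{T}) ⇒ G ⊥ C | {T}.

Yes — G ⊥ C | {T}.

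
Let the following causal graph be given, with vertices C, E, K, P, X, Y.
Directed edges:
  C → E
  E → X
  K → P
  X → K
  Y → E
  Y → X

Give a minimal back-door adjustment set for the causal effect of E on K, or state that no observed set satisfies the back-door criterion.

E→K: minimal back-door set {Y}.

desc(E)\{E}={K,P,X}; candidates ⊆ {C,Y}.
size 0: {}; under {} E still reaches {C,K,P,X,Y} ∋ K.
{Y}: E⊥K given {Y} in G with E→· removed — back-door holds.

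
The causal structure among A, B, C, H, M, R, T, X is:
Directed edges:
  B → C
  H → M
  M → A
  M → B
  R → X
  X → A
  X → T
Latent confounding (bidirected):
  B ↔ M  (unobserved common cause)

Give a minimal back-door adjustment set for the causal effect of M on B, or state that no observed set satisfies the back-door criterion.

desc(M)\{M}={A,B,C}; candidates ⊆ {H,R,T,X}.
M↔B: latent back-door arc(s) into M.
size 0: {}; under {} M still reaches {B,C,H} ∋ B.
size 1: {H}, {R}, {T} …(+1); under {H} M still reaches {B,C} ∋ B.
size 2: {H,R}, {H,T}, {H,X} …(+3); under {H,R} M still reaches {B,C} ∋ B.
M↔B cannot be blocked by any observed set — no back-door set.

M→B: no observed back-door set.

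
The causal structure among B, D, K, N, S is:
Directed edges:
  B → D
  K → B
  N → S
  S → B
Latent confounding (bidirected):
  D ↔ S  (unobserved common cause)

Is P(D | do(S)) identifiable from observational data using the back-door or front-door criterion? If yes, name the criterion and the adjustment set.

P(D|do(S)): frontdoor, adjust for {B}.

desc(S)\{S}={B,D}; candidates ⊆ {K,N}.
S↔D: latent back-door arc(s) into S.
size 0: {}; under {} S still reaches {D,N} ∋ D.
size 1: {K}, {N}; under {K} S still reaches {D,N} ∋ D.
size 2: {K,N}; under {K,N} S still reaches {D} ∋ D.
S↔D cannot be blocked by any observed set — no back-door set.
{B}: (i) intercepts every directed S→D path; (ii) no back-door S→{B}; (iii) {S} blocks every back-door {B}→D. Front-door holds.
P(D|do(S)) = Σ_{B} P(B|S) Σ_{S'} P(D|B,S')P(S').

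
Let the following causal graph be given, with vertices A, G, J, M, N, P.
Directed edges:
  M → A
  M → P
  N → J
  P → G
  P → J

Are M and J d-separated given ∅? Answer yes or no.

Bayes-Ball from M | ∅ reaches {A,G,J,P}.
J ∈ reach(M|∅) ⇒ M ⊥̸ J | ∅.

No — M and J are d-connected given ∅.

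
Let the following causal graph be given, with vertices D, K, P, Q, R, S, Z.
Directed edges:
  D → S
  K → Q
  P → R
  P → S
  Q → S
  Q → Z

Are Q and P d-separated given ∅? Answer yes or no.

Yes — Q ⊥ P | ∅.

Bayes-Ball from Q | ∅ reaches {K,S,Z}.
P ∉ reach(Q|∅) ⇒ Q ⊥ P | ∅.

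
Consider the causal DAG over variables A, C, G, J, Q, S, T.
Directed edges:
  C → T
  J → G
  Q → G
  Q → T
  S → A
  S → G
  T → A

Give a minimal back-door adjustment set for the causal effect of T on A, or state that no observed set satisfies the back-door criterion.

desc(T)\{T}={A}; candidates ⊆ {C,G,J,Q,S}.
∅: T⊥A given ∅ in G with T→· removed — back-door holds.

T→A: minimal back-door set ∅.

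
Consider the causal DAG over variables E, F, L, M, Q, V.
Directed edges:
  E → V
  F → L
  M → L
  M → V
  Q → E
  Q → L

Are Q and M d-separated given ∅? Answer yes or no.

Yes — Q ⊥ M | ∅.

Bayes-Ball from Q | ∅ reaches {E,L,V}.
M ∉ reach(Q|∅) ⇒ Q ⊥ M | ∅.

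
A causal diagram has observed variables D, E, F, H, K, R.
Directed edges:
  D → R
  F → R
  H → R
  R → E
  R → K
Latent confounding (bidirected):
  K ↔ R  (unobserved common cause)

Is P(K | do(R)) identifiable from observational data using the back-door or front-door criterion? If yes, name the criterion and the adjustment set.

desc(R)\{R}={E,K}; candidates ⊆ {D,F,H}.
R↔K: latent back-door arc(s) into R.
size 0: {}; under {} R still reaches {D,F,H,K} ∋ K.
size 1: {D}, {F}, {H}; under {D} R still reaches {F,H,K} ∋ K.
size 2: {D,F}, {D,H}, {F,H}; under {D,F} R still reaches {H,K} ∋ K.
R↔K cannot be blocked by any observed set — no back-door set.
No mediator lies on a directed R→…→K path.
Neither criterion identifies P(K|do(R)) in this graph.

P(K|do(R)): not identifiable (no BD/FD set).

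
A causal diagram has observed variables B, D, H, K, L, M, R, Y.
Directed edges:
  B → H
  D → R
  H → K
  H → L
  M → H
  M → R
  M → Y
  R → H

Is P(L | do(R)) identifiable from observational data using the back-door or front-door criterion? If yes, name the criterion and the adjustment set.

desc(R)\{R}={H,K,L}; candidates ⊆ {B,D,M,Y}.
size 0: {}; under {} R still reaches {D,H,K,L,M,Y} ∋ L.
{M}: R⊥L given {M} in G with R→· removed — back-door holds.
P(L|do(R)) = Σ_{M} P(L|R,M)·P(M).

P(L|do(R)): backdoor, adjust for {M}.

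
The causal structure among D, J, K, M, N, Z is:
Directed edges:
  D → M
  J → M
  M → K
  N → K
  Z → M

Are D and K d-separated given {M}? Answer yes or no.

Bayes-Ball from D | {M} reaches {J,Z}.
K ∉ reach(D|{M}) ⇒ D ⊥ K | {M}.

Yes — D ⊥ K | {M}.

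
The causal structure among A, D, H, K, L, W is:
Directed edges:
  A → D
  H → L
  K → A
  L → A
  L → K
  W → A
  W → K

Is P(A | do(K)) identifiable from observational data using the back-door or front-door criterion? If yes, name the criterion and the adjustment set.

desc(K)\{K}={A,D}; candidates ⊆ {H,L,W}.
size 0: {}; under {} K still reaches {A,D,H,L,W} ∋ A.
size 1: {H}, {L}, {W}; under {H} K still reaches {A,D,L,W} ∋ A.
{L,W}: K⊥A given {L,W} in G with K→· removed — back-door holds.
P(A|do(K)) = Σ_{L,W} P(A|K,L,W)·P(L,W).

P(A|do(K)): backdoor, adjust for {L, W}.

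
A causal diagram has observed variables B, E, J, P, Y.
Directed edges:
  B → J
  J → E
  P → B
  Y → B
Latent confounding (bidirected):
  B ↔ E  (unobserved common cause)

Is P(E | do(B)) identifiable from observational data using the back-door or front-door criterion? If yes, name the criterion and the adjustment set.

desc(B)\{B}={E,J}; candidates ⊆ {P,Y}.
B↔E: latent back-door arc(s) into B.
size 0: {}; under {} B still reaches {E,P,Y} ∋ E.
size 1: {P}, {Y}; under {P} B still reaches {E,Y} ∋ E.
size 2: {P,Y}; under {P,Y} B still reaches {E} ∋ E.
B↔E cannot be blocked by any observed set — no back-door set.
{J}: (i) intercepts every directed B→E path; (ii) no back-door B→{J}; (iii) {B} blocks every back-door {J}→E. Front-door holds.
P(E|do(B)) = Σ_{J} P(J|B) Σ_{B'} P(E|J,B')P(B').

P(E|do(B)): frontdoor, adjust for {J}.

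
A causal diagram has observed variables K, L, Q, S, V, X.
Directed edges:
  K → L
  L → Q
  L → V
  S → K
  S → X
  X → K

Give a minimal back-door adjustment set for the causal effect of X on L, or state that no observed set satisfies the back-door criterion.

X→L: minimal back-door set {S}.

desc(X)\{X}={K,L,Q,V}; candidates ⊆ {S}.
size 0: {}; under {} X still reaches {K,L,Q,S,V} ∋ L.
{S}: X⊥L given {S} in G with X→· removed — back-door holds.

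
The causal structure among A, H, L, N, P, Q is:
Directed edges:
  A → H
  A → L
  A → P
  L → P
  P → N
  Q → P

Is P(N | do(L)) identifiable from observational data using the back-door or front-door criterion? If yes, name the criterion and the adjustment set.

desc(L)\{L}={N,P}; candidates ⊆ {A,H,Q}.
size 0: {}; under {} L still reaches {A,H,N,P} ∋ N.
{A}: L⊥N given {A} in G with L→· removed — back-door holds.
P(N|do(L)) = Σ_{A} P(N|L,A)·P(A).

P(N|do(L)): backdoor, adjust for {A}.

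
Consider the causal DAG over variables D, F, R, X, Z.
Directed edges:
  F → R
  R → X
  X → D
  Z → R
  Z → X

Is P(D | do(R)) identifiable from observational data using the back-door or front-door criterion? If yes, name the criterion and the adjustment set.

P(D|do(R)): backdoor, adjust for {Z}.

desc(R)\{R}={D,X}; candidates ⊆ {F,Z}.
size 0: {}; under {} R still reaches {D,F,X,Z} ∋ D.
{Z}: R⊥D given {Z} in G with R→· removed — back-door holds.
P(D|do(R)) = Σ_{Z} P(D|R,Z)·P(Z).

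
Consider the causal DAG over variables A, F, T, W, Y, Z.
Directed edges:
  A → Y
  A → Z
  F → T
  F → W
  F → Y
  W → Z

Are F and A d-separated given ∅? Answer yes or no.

Bayes-Ball from F | ∅ reaches {T,W,Y,Z}.
A ∉ reach(F|∅) ⇒ F ⊥ A | ∅.

Yes — F ⊥ A | ∅.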